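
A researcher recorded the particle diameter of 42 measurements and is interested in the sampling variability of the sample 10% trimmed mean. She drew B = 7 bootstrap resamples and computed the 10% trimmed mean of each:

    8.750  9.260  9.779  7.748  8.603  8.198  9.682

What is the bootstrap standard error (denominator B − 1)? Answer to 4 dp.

Bootstrap SE is the standard deviation of the 7 replicate 10% trimmed means.
Mean of replicates: (8.750 + 9.260 + 9.779 + 7.748 + 8.603 + 8.198 + 9.682) / 7 = 62.02000 / 7 = 8.86000
Sum of squared deviations: (−0.11000)² + (+0.40000)² + (+0.91900)² + (−1.11200)² + (−0.25700)² + (−0.66200)² + (+0.82200)² = 3.43318
Variance = 3.43318 / 6 = 0.57220
SE* = √0.57220

SE* = 0.7564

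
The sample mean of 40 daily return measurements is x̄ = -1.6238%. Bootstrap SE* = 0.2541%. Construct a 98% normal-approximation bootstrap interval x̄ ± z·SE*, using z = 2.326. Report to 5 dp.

Margin = 2.326 × 0.2541 = 0.591037
Interval: -1.6238 ± 0.591037

(-2.21484, -1.03276)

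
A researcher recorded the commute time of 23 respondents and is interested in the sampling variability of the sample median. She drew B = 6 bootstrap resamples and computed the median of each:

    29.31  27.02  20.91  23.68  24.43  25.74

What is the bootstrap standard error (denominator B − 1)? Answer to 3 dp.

SE* = 2.891

Bootstrap SE is the standard deviation of the 6 replicate medians.
Mean of replicates: (29.31 + 27.02 + 20.91 + 23.68 + 24.43 + 25.74) / 6 = 151.0900 / 6 = 25.1817
Sum of squared deviations: (+4.1283)² + (+1.8383)² + (−4.2717)² + (−1.5017)² + (−0.7517)² + (+0.5583)² = 41.8015
Variance = 41.8015 / 5 = 8.3603
SE* = √8.3603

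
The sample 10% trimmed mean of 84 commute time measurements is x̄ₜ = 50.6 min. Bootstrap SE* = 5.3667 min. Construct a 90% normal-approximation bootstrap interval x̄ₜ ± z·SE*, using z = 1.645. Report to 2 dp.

(41.77, 59.43)

Margin = 1.645 × 5.3667 = 8.828
Interval: 50.6 ± 8.828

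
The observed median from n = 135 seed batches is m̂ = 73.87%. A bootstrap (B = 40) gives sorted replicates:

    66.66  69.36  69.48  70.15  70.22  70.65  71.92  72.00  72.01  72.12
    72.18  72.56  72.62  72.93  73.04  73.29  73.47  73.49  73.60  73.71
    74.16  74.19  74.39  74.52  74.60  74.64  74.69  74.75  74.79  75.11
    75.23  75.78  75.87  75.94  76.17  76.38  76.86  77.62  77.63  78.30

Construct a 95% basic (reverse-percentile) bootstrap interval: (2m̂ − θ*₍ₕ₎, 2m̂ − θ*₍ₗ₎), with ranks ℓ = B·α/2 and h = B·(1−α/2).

(70.11, 81.08)

Percentile endpoints at ranks 1 and 39: θ*₍1₎ = 66.66, θ*₍39₎ = 77.63.
Basic interval reflects these around m̂:
  lower = 2 × 73.87 − 77.63 = 70.11
  upper = 2 × 73.87 − 66.66 = 81.08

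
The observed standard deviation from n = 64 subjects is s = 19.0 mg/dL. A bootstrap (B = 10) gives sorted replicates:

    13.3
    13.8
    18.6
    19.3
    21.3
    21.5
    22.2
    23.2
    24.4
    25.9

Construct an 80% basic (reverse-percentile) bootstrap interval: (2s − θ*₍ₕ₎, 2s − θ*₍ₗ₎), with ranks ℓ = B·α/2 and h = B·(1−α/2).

Percentile endpoints at ranks 1 and 9: θ*₍1₎ = 13.3, θ*₍9₎ = 24.4.
Basic interval reflects these around s:
  lower = 2 × 19.0 − 24.4 = 13.6
  upper = 2 × 19.0 − 13.3 = 24.7

(13.6, 24.7)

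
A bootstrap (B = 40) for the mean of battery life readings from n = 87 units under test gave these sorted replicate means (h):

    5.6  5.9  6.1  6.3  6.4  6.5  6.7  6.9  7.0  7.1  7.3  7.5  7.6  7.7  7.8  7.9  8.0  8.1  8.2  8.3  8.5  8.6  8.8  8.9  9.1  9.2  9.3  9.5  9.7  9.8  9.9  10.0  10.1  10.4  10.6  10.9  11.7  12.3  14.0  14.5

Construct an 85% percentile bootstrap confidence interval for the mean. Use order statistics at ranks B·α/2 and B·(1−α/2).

α = 0.15; lower rank = 40 × 0.075 = 3; upper rank = 40 × 0.925 = 37.
The 3rd smallest replicate is 6.1; the 37th is 11.7.

(6.1, 11.7)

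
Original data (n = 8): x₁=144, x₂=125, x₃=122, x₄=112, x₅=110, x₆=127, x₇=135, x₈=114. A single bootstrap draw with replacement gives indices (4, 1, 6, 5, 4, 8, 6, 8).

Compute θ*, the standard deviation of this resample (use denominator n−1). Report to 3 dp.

θ* = 11.796

Resample values: 112, 144, 127, 110, 112, 114, 127, 114.
Mean = 120.0000; sum of squared deviations = 974.0000
s² = 974.0000 / 7 = 139.1429
s = √139.1429 = 11.796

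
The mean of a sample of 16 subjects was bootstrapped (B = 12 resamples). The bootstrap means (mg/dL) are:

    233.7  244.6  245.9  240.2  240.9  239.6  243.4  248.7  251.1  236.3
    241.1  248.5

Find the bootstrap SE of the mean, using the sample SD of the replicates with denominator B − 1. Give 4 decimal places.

Bootstrap SE is the standard deviation of the 12 replicate means.
Mean of replicates: (233.7 + 244.6 + 245.9 + 240.2 + 240.9 + 239.6 + 243.4 + 248.7 + 251.1 + 236.3 + 241.1 + 248.5) / 12 = 2914.00000 / 12 = 242.83333
Sum of squared deviations: (−9.13333)² + (+1.76667)² + (+3.06667)² + (−2.63333)² + (−1.93333)² + (−3.23333)² + (+0.56667)² + (+5.86667)² + (+8.26667)² + (−6.53333)² + (−1.73333)² + (+5.66667)² = 297.94667
Variance = 297.94667 / 11 = 27.08606
SE* = √27.08606

SE* = 5.2044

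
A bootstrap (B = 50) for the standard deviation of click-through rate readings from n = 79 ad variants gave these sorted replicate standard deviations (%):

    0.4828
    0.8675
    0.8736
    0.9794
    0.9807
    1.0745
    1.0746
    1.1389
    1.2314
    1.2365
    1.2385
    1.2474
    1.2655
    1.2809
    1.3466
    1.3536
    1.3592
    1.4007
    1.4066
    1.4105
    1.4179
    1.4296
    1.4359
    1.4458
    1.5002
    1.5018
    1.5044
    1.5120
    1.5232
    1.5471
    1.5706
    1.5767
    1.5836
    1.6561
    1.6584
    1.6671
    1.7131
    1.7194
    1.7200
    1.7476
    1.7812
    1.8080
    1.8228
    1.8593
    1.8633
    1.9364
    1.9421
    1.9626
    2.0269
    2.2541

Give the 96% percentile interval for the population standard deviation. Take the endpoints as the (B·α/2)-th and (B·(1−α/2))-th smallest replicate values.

α = 0.04; lower rank = 50 × 0.020 = 1; upper rank = 50 × 0.980 = 49.
The 1st smallest replicate is 0.4828; the 49th is 2.0269.

(0.4828, 2.0269)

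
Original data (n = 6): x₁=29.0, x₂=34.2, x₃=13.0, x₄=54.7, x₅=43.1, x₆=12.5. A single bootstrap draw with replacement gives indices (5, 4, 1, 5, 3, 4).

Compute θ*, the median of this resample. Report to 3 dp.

θ* = 43.100

Resample values: 43.1, 54.7, 29.0, 43.1, 13.0, 54.7.
Sorted: 13.0, 29.0, 43.1, 43.1, 54.7, 54.7
Median = average of the two middle values = 43.100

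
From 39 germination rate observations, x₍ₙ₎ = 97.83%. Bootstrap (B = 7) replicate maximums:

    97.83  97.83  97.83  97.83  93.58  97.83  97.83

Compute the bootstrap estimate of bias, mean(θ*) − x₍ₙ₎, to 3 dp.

mean(θ*) = (97.83 + 97.83 + 97.83 + 97.83 + 93.58 + 97.83 + 97.83) / 7 = 97.2229
bias = 97.2229 − 97.83

bias = −0.607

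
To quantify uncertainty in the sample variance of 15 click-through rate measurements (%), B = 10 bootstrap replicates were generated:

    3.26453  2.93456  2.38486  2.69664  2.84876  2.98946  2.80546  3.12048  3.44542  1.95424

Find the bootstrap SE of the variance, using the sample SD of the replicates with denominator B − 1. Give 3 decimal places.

SE* = 0.431

Bootstrap SE is the standard deviation of the 10 replicate variances.
Mean of replicates: (3.26453 + 2.93456 + 2.38486 + 2.69664 + 2.84876 + 2.98946 + 2.80546 + 3.12048 + 3.44542 + 1.95424) / 10 = 28.444410 / 10 = 2.844441
Sum of squared deviations: (+0.420089)² + (+0.090119)² + (−0.459581)² + (−0.147801)² + (+0.004319)² + (+0.145019)² + (−0.038981)² + (+0.276039)² + (+0.600979)² + (−0.890201)² = 1.670056
Variance = 1.670056 / 9 = 0.185562
SE* = √0.185562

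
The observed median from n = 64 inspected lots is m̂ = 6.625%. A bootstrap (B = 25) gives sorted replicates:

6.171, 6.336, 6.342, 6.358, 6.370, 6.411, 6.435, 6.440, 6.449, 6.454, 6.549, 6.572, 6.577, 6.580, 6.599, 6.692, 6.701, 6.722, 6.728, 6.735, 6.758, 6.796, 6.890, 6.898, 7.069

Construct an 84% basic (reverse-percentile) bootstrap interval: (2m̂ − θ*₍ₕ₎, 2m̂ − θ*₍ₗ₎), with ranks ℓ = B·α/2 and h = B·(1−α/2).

Percentile endpoints at ranks 2 and 23: θ*₍2₎ = 6.336, θ*₍23₎ = 6.890.
Basic interval reflects these around m̂:
  lower = 2 × 6.625 − 6.890 = 6.360
  upper = 2 × 6.625 − 6.336 = 6.914

(6.360, 6.914)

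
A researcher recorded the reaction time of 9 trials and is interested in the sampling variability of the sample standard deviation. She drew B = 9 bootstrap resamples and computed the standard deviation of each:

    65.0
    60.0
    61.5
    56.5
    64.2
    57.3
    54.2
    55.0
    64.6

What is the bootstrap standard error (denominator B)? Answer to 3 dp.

Bootstrap SE is the standard deviation of the 9 replicate standard deviations.
Mean of replicates: (65.0 + 60.0 + 61.5 + 56.5 + 64.2 + 57.3 + 54.2 + 55.0 + 64.6) / 9 = 538.3000 / 9 = 59.8111
Sum of squared deviations: (+5.1889)² + (+0.1889)² + (+1.6889)² + (−3.3111)² + (+4.3889)² + (−2.5111)² + (−5.6111)² + (−4.8111)² + (+4.7889)² = 143.9089
Variance = 143.9089 / 9 = 15.9899
SE* = √15.9899

SE* = 3.999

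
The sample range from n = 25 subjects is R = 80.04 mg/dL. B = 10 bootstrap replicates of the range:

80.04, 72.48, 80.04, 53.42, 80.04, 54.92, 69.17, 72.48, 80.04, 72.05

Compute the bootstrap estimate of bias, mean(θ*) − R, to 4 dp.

mean(θ*) = (80.04 + 72.48 + 80.04 + 53.42 + 80.04 + 54.92 + 69.17 + 72.48 + 80.04 + 72.05) / 10 = 71.46800
bias = 71.46800 − 80.04

bias = −8.5720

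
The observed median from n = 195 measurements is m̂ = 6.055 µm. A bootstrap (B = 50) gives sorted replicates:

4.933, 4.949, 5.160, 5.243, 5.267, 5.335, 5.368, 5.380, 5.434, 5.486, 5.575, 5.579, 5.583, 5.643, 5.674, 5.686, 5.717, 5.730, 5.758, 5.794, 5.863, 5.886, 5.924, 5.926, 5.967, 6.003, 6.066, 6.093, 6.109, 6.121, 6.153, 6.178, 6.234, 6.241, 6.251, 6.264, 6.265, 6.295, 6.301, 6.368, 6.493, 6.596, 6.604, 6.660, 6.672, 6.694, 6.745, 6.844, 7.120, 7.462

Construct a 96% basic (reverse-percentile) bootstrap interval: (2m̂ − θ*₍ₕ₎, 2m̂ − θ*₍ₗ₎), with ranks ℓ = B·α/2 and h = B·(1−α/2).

(4.990, 7.177)

Percentile endpoints at ranks 1 and 49: θ*₍1₎ = 4.933, θ*₍49₎ = 7.120.
Basic interval reflects these around m̂:
  lower = 2 × 6.055 − 7.120 = 4.990
  upper = 2 × 6.055 − 4.933 = 7.177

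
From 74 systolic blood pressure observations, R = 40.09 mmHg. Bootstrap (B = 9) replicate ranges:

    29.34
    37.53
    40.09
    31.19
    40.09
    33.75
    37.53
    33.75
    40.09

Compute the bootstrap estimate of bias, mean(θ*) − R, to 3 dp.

bias = −4.161

mean(θ*) = (29.34 + 37.53 + 40.09 + 31.19 + 40.09 + 33.75 + 37.53 + 33.75 + 40.09) / 9 = 35.9289
bias = 35.9289 − 40.09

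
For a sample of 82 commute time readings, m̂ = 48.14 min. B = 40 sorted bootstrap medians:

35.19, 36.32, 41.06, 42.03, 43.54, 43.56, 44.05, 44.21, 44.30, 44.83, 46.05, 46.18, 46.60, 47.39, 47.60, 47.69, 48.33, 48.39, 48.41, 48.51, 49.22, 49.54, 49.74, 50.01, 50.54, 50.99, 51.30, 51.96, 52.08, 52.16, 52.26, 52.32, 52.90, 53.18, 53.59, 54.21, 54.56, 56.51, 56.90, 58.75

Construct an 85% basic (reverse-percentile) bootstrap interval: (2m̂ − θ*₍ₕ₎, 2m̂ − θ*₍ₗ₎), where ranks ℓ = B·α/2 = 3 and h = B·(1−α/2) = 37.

(41.72, 55.22)

Percentile endpoints at ranks 3 and 37: θ*₍3₎ = 41.06, θ*₍37₎ = 54.56.
Basic interval reflects these around m̂:
  lower = 2 × 48.14 − 54.56 = 41.72
  upper = 2 × 48.14 − 41.06 = 55.22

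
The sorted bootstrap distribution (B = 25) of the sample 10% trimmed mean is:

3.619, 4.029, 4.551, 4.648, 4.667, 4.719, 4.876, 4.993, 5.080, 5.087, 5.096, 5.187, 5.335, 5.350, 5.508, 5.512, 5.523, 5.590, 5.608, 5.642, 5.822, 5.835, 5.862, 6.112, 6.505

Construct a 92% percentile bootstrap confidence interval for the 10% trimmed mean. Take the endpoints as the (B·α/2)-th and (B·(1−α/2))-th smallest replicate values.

(3.619, 6.112)

α = 0.08; lower rank = 25 × 0.040 = 1; upper rank = 25 × 0.960 = 24.
The 1st smallest replicate is 3.619; the 24th is 6.112.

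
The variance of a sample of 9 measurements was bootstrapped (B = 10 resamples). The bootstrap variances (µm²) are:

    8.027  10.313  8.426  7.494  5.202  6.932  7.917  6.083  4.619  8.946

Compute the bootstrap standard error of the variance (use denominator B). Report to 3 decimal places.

SE* = 1.647

Bootstrap SE is the standard deviation of the 10 replicate variances.
Mean of replicates: (8.027 + 10.313 + 8.426 + 7.494 + 5.202 + 6.932 + 7.917 + 6.083 + 4.619 + 8.946) / 10 = 73.9590 / 10 = 7.3959
Sum of squared deviations: (+0.6311)² + (+2.9171)² + (+1.0301)² + (+0.0981)² + (−2.1939)² + (−0.4639)² + (+0.5211)² + (−1.3129)² + (−2.7769)² + (+1.5501)² = 27.1161
Variance = 27.1161 / 10 = 2.7116
SE* = √2.7116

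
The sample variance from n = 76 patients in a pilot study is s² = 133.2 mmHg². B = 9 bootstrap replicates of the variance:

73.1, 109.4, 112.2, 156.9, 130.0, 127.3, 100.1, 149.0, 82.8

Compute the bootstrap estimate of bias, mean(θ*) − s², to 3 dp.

mean(θ*) = (73.1 + 109.4 + 112.2 + 156.9 + 130.0 + 127.3 + 100.1 + 149.0 + 82.8) / 9 = 115.6444
bias = 115.6444 − 133.2

bias = −17.556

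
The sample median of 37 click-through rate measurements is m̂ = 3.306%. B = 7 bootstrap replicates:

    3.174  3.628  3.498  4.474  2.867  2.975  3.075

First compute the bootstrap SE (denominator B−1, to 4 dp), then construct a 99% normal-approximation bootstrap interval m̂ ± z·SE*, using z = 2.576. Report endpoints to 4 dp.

Mean of replicates = 3.3844; sum of squared deviations = 1.8348; SE* = √(1.8348/6) = 0.5530
Margin = 2.576 × 0.5530 = 1.42453
Interval: 3.306 ± 1.42453

(1.8815, 4.7305)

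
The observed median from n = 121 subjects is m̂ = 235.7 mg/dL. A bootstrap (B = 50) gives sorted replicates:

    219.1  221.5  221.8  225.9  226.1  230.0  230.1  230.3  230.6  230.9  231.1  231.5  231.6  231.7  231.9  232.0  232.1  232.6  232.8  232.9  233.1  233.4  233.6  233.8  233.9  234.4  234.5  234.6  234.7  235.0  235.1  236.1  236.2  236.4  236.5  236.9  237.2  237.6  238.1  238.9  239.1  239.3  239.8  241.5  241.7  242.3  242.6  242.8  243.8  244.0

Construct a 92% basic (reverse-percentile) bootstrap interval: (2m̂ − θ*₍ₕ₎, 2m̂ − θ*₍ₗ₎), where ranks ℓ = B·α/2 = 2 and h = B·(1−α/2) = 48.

(228.6, 249.9)

Percentile endpoints at ranks 2 and 48: θ*₍2₎ = 221.5, θ*₍48₎ = 242.8.
Basic interval reflects these around m̂:
  lower = 2 × 235.7 − 242.8 = 228.6
  upper = 2 × 235.7 − 221.5 = 249.9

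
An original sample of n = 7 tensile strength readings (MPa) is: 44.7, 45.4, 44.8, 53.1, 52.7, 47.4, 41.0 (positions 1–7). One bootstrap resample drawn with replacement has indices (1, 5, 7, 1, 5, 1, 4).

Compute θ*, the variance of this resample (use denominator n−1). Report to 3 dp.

Resample values: 44.7, 52.7, 41.0, 44.7, 52.7, 44.7, 53.1.
Mean = 47.6571; sum of squared deviations = 151.0371
s² = 151.0371 / 6 = 25.1729

θ* = 25.173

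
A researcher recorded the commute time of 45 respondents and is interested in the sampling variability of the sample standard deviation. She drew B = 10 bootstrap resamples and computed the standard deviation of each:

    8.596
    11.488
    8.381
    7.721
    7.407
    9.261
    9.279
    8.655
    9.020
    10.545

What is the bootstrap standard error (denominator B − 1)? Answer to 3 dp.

Bootstrap SE is the standard deviation of the 10 replicate standard deviations.
Mean of replicates: (8.596 + 11.488 + 8.381 + 7.721 + 7.407 + 9.261 + 9.279 + 8.655 + 9.020 + 10.545) / 10 = 90.3530 / 10 = 9.0353
Sum of squared deviations: (−0.4393)² + (+2.4527)² + (−0.6543)² + (−1.3143)² + (−1.6283)² + (+0.2257)² + (+0.2437)² + (−0.3803)² + (−0.0153)² + (+1.5097)² = 13.5500
Variance = 13.5500 / 9 = 1.5056
SE* = √1.5056

SE* = 1.227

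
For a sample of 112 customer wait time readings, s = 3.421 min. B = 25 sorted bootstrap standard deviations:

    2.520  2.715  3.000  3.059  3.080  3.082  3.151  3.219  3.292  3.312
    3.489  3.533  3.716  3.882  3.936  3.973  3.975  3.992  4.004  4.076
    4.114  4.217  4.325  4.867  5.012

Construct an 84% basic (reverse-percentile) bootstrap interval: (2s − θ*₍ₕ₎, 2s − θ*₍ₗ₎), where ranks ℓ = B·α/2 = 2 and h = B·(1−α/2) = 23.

(2.517, 4.127)

Percentile endpoints at ranks 2 and 23: θ*₍2₎ = 2.715, θ*₍23₎ = 4.325.
Basic interval reflects these around s:
  lower = 2 × 3.421 − 4.325 = 2.517
  upper = 2 × 3.421 − 2.715 = 4.127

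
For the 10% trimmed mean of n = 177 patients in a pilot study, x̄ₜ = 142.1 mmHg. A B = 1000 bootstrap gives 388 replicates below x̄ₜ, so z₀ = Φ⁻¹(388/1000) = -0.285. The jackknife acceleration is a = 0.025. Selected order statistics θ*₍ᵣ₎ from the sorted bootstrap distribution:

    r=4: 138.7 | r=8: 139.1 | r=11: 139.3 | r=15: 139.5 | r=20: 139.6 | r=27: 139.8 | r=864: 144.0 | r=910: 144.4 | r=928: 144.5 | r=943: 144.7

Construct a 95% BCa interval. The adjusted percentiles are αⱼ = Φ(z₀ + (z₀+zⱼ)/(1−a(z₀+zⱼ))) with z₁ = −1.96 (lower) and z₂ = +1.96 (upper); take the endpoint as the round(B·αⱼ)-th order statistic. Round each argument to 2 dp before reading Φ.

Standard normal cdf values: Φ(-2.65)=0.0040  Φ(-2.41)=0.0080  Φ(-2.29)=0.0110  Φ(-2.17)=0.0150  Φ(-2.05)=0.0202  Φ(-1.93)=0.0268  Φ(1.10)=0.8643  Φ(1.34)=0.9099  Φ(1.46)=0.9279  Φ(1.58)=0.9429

(139.1, 144.5)

Lower: z₀ + z₁ = -0.285 + (-1.960) = -2.245; 1 − a(z₀+z₁) = 1 − (0.025)(-2.245) = 1.0561; argument = -0.285 + (-2.245)/1.0561 = -2.4107 → -2.41.
α₁ = Φ(-2.41) = 0.0080; rank = round(1000 × 0.0080) = 8; θ*₍8₎ = 139.1.
Upper: z₀ + z₂ = 1.675; 1 − a(z₀+z₂) = 0.9581; argument = 1.4632 → 1.46; α₂ = 0.9279; rank = 928; θ*₍928₎ = 144.5.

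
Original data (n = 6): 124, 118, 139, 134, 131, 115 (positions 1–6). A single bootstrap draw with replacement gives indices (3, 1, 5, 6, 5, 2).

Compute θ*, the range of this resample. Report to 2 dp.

θ* = 24.00

Resample values: 139, 124, 131, 115, 131, 118.
Range = 139 − 115 = 24.00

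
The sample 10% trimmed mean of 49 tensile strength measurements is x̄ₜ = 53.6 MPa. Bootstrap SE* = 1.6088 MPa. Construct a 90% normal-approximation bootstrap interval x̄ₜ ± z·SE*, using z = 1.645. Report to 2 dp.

Margin = 1.645 × 1.6088 = 2.646
Interval: 53.6 ± 2.646

(50.95, 56.25)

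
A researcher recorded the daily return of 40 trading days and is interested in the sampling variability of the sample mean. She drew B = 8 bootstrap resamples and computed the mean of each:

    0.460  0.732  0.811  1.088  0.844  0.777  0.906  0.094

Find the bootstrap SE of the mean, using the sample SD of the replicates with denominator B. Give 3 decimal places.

Bootstrap SE is the standard deviation of the 8 replicate means.
Mean of replicates: (0.460 + 0.732 + 0.811 + 1.088 + 0.844 + 0.777 + 0.906 + 0.094) / 8 = 5.7120 / 8 = 0.7140
Sum of squared deviations: (−0.2540)² + (+0.0180)² + (+0.0970)² + (+0.3740)² + (+0.1300)² + (+0.0630)² + (+0.1920)² + (−0.6200)² = 0.6563
Variance = 0.6563 / 8 = 0.0820
SE* = √0.0820

SE* = 0.286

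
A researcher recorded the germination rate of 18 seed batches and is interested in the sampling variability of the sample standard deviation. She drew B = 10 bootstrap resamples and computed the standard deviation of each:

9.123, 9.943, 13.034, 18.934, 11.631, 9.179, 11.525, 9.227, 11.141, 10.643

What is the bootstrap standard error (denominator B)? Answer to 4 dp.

Bootstrap SE is the standard deviation of the 10 replicate standard deviations.
Mean of replicates: (9.123 + 9.943 + 13.034 + 18.934 + 11.631 + 9.179 + 11.525 + 9.227 + 11.141 + 10.643) / 10 = 114.38000 / 10 = 11.43800
Sum of squared deviations: (−2.31500)² + (−1.49500)² + (+1.59600)² + (+7.49600)² + (+0.19300)² + (−2.25900)² + (+0.08700)² + (−2.21100)² + (−0.29700)² + (−0.79500)² = 77.08814
Variance = 77.08814 / 10 = 7.70881
SE* = √7.70881

SE* = 2.7765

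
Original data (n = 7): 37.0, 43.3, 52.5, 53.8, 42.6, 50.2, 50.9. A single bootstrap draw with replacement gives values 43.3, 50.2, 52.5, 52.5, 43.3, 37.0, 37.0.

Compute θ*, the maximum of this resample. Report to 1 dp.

Maximum = 52.5

θ* = 52.5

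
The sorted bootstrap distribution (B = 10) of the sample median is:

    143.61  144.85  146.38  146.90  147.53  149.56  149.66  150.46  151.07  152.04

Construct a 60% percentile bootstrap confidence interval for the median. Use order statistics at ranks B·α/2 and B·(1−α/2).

(144.85, 150.46)

α = 0.40; lower rank = 10 × 0.200 = 2; upper rank = 10 × 0.800 = 8.
The 2nd smallest replicate is 144.85; the 8th is 150.46.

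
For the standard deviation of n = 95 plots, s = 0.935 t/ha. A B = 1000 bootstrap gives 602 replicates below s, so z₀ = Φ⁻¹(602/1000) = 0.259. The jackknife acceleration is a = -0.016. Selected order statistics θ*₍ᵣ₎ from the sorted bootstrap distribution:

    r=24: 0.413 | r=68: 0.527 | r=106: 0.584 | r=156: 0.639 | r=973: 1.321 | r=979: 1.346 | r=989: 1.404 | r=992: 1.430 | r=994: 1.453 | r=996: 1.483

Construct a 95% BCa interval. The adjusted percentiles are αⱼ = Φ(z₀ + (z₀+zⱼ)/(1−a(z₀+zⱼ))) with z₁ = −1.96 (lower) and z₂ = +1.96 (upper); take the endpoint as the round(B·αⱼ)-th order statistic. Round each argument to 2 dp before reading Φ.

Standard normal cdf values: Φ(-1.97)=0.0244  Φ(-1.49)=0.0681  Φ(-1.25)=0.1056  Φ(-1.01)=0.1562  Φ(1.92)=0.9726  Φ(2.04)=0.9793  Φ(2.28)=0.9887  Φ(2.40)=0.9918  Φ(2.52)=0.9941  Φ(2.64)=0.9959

Lower: z₀ + z₁ = 0.259 + (-1.960) = -1.701; 1 − a(z₀+z₁) = 1 − (-0.016)(-1.701) = 0.9728; argument = 0.259 + (-1.701)/0.9728 = -1.4896 → -1.49.
α₁ = Φ(-1.49) = 0.0681; rank = round(1000 × 0.0681) = 68; θ*₍68₎ = 0.527.
Upper: z₀ + z₂ = 2.219; 1 − a(z₀+z₂) = 1.0355; argument = 2.4019 → 2.40; α₂ = 0.9918; rank = 992; θ*₍992₎ = 1.430.

(0.527, 1.430)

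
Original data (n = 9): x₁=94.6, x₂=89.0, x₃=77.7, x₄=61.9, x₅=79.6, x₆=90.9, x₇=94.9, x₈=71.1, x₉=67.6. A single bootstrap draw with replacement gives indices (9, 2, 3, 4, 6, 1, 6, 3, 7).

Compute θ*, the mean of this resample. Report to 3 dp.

Resample values: 67.6, 89.0, 77.7, 61.9, 90.9, 94.6, 90.9, 77.7, 94.9.
Mean = (67.6 + 89.0 + 77.7 + 61.9 + 90.9 + 94.6 + 90.9 + 77.7 + 94.9) / 9 = 745.20 / 9 = 82.800

θ* = 82.800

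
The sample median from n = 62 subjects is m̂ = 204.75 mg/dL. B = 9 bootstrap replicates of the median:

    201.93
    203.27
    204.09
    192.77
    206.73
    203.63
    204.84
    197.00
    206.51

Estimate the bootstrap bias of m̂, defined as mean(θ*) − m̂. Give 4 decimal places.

bias = −2.4422

mean(θ*) = (201.93 + 203.27 + 204.09 + 192.77 + 206.73 + 203.63 + 204.84 + 197.00 + 206.51) / 9 = 202.30778
bias = 202.30778 − 204.75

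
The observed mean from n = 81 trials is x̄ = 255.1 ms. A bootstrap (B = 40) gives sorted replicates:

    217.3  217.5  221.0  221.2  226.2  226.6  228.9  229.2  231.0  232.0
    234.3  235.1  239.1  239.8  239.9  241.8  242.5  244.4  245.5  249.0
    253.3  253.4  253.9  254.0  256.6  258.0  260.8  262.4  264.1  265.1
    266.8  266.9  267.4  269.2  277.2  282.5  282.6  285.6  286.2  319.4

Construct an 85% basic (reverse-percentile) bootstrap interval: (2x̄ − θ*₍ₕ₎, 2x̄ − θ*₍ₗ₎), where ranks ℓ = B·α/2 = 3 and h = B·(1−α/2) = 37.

Percentile endpoints at ranks 3 and 37: θ*₍3₎ = 221.0, θ*₍37₎ = 282.6.
Basic interval reflects these around x̄:
  lower = 2 × 255.1 − 282.6 = 227.6
  upper = 2 × 255.1 − 221.0 = 289.2

(227.6, 289.2)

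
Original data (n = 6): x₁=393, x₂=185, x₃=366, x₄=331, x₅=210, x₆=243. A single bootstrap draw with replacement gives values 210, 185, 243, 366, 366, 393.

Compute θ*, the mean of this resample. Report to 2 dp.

θ* = 293.83

Mean = (210 + 185 + 243 + 366 + 366 + 393) / 6 = 1763.0 / 6 = 293.83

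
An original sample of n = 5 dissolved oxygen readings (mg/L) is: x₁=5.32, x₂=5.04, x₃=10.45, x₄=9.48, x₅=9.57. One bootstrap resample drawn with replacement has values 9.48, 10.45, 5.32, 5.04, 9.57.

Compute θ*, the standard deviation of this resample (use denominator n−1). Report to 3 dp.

Mean = 7.9720; sum of squared deviations = 26.5979
s² = 26.5979 / 4 = 6.6495
s = √6.6495 = 2.579

θ* = 2.579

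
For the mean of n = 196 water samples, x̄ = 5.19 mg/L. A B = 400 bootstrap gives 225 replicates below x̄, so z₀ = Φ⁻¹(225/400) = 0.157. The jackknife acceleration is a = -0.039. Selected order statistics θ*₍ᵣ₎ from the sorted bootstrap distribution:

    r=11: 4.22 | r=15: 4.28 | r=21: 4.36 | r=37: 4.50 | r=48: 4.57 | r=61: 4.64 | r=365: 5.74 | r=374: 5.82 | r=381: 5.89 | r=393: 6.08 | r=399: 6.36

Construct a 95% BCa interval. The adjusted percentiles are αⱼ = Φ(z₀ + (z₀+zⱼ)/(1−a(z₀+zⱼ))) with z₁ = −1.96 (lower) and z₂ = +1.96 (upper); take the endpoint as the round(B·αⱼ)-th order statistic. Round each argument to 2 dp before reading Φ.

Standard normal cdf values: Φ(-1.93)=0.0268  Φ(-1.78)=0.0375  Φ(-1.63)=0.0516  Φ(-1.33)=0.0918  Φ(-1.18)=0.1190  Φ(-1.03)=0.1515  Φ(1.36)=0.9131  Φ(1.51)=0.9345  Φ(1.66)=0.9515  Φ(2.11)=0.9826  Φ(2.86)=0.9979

(4.28, 6.08)

Lower: z₀ + z₁ = 0.157 + (-1.960) = -1.803; 1 − a(z₀+z₁) = 1 − (-0.039)(-1.803) = 0.9297; argument = 0.157 + (-1.803)/0.9297 = -1.7824 → -1.78.
α₁ = Φ(-1.78) = 0.0375; rank = round(400 × 0.0375) = 15; θ*₍15₎ = 4.28.
Upper: z₀ + z₂ = 2.117; 1 − a(z₀+z₂) = 1.0826; argument = 2.1125 → 2.11; α₂ = 0.9826; rank = 393; θ*₍393₎ = 6.08.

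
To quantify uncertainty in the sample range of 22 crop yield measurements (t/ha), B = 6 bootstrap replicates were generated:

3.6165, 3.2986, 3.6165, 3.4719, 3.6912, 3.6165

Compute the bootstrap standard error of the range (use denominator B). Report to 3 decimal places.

SE* = 0.131

Bootstrap SE is the standard deviation of the 6 replicate ranges.
Mean of replicates: (3.6165 + 3.2986 + 3.6165 + 3.4719 + 3.6912 + 3.6165) / 6 = 21.31120 / 6 = 3.55187
Sum of squared deviations: (+0.06463)² + (−0.25327)² + (+0.06463)² + (−0.07997)² + (+0.13933)² + (+0.06463)² = 0.10248
Variance = 0.10248 / 6 = 0.01708
SE* = √0.01708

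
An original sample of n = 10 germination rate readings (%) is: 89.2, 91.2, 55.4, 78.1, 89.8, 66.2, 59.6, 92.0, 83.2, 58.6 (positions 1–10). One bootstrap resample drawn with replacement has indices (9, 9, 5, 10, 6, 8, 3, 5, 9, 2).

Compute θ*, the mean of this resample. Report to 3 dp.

θ* = 79.260

Resample values: 83.2, 83.2, 89.8, 58.6, 66.2, 92.0, 55.4, 89.8, 83.2, 91.2.
Mean = (83.2 + 83.2 + 89.8 + 58.6 + 66.2 + 92.0 + 55.4 + 89.8 + 83.2 + 91.2) / 10 = 792.60 / 10 = 79.260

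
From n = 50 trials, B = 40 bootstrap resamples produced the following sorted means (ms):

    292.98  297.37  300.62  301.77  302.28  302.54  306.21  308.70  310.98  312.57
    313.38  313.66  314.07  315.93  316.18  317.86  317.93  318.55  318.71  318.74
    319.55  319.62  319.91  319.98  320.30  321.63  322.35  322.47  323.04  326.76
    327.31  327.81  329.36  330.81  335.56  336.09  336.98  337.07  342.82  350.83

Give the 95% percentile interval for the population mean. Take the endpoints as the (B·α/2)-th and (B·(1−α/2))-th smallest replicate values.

α = 0.05; lower rank = 40 × 0.025 = 1; upper rank = 40 × 0.975 = 39.
The 1st smallest replicate is 292.98; the 39th is 342.82.

(292.98, 342.82)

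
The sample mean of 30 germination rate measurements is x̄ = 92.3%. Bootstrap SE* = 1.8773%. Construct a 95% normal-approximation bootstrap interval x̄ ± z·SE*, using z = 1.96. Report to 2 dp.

(88.62, 95.98)

Margin = 1.96 × 1.8773 = 3.680
Interval: 92.3 ± 3.680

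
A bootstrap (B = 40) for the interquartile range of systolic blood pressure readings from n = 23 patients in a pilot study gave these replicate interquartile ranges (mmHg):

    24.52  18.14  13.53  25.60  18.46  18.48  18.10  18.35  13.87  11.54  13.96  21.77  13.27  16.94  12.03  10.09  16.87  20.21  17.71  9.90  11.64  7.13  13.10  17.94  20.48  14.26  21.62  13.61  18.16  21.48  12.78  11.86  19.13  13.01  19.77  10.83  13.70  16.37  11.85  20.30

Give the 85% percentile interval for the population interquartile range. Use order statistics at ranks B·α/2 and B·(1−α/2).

(10.09, 21.62)

Sorted replicates: 7.13, 9.90, 10.09, 10.83, 11.54, 11.64, 11.85, 11.86, 12.03, 12.78, 13.01, 13.10, 13.27, 13.53, 13.61, 13.70, 13.87, 13.96, 14.26, 16.37, 16.87, 16.94, 17.71, 17.94, 18.10, 18.14, 18.16, 18.35, 18.46, 18.48, 19.13, 19.77, 20.21, 20.30, 20.48, 21.48, 21.62, 21.77, 24.52, 25.60
α = 0.15; lower rank = 40 × 0.075 = 3; upper rank = 40 × 0.925 = 37.
The 3rd smallest replicate is 10.09; the 37th is 21.62.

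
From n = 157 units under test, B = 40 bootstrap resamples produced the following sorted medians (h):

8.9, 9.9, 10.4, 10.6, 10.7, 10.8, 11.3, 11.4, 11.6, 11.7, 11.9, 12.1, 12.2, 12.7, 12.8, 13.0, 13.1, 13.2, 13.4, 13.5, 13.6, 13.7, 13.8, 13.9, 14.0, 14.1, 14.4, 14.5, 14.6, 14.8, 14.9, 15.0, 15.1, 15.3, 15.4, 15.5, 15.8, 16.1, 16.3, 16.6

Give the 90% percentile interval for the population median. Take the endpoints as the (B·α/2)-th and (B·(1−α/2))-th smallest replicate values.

α = 0.10; lower rank = 40 × 0.050 = 2; upper rank = 40 × 0.950 = 38.
The 2nd smallest replicate is 9.9; the 38th is 16.1.

(9.9, 16.1)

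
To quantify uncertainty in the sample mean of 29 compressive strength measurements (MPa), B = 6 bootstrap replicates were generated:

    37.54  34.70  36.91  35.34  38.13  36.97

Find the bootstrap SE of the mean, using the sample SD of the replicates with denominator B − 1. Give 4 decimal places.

Bootstrap SE is the standard deviation of the 6 replicate means.
Mean of replicates: (37.54 + 34.70 + 36.91 + 35.34 + 38.13 + 36.97) / 6 = 219.59000 / 6 = 36.59833
Sum of squared deviations: (+0.94167)² + (−1.89833)² + (+0.31167)² + (−1.25833)² + (+1.53167)² + (+0.37167)² = 8.65508
Variance = 8.65508 / 5 = 1.73102
SE* = √1.73102

SE* = 1.3157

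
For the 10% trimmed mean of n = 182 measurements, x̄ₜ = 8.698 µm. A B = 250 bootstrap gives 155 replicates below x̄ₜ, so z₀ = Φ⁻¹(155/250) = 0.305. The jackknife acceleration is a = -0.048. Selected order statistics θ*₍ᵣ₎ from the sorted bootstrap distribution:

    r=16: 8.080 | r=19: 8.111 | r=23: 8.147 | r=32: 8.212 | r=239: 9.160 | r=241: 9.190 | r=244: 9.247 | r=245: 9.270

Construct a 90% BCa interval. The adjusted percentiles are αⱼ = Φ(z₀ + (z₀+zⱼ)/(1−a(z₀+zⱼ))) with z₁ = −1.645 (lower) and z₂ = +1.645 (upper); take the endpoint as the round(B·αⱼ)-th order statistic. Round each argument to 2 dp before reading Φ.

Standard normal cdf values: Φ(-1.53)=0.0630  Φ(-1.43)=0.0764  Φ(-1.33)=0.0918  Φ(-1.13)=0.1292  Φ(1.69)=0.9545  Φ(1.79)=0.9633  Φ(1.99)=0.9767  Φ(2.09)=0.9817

Lower: z₀ + z₁ = 0.305 + (-1.645) = -1.340; 1 − a(z₀+z₁) = 1 − (-0.048)(-1.340) = 0.9357; argument = 0.305 + (-1.340)/0.9357 = -1.1271 → -1.13.
α₁ = Φ(-1.13) = 0.1292; rank = round(250 × 0.1292) = 32; θ*₍32₎ = 8.212.
Upper: z₀ + z₂ = 1.950; 1 − a(z₀+z₂) = 1.0936; argument = 2.0881 → 2.09; α₂ = 0.9817; rank = 245; θ*₍245₎ = 9.270.

(8.212, 9.270)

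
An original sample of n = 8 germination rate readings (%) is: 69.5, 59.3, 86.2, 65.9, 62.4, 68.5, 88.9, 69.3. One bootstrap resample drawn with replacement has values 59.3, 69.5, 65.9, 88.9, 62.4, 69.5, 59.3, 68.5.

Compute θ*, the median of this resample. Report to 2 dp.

Sorted: 59.3, 59.3, 62.4, 65.9, 68.5, 69.5, 69.5, 88.9
Median = average of the two middle values = 67.20

θ* = 67.20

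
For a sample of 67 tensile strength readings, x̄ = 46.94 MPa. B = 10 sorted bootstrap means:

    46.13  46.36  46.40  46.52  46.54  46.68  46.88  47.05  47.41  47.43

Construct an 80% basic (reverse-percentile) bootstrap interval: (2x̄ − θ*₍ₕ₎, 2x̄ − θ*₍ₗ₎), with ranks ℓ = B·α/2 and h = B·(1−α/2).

Percentile endpoints at ranks 1 and 9: θ*₍1₎ = 46.13, θ*₍9₎ = 47.41.
Basic interval reflects these around x̄:
  lower = 2 × 46.94 − 47.41 = 46.47
  upper = 2 × 46.94 − 46.13 = 47.75

(46.47, 47.75)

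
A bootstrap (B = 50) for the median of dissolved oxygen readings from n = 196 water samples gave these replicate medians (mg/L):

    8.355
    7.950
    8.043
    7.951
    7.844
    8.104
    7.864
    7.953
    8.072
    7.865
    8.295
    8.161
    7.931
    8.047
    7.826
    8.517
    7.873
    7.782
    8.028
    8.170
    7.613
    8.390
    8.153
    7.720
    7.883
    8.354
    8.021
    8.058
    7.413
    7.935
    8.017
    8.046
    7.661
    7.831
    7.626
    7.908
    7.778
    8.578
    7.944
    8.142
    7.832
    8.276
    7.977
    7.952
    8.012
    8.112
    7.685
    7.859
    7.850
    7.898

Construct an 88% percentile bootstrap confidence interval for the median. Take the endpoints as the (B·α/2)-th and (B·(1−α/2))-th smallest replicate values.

Sorted replicates: 7.413, 7.613, 7.626, 7.661, 7.685, 7.720, 7.778, 7.782, 7.826, 7.831, 7.832, 7.844, 7.850, 7.859, 7.864, 7.865, 7.873, 7.883, 7.898, 7.908, 7.931, 7.935, 7.944, 7.950, 7.951, 7.952, 7.953, 7.977, 8.012, 8.017, 8.021, 8.028, 8.043, 8.046, 8.047, 8.058, 8.072, 8.104, 8.112, 8.142, 8.153, 8.161, 8.170, 8.276, 8.295, 8.354, 8.355, 8.390, 8.517, 8.578
α = 0.12; lower rank = 50 × 0.060 = 3; upper rank = 50 × 0.940 = 47.
The 3rd smallest replicate is 7.626; the 47th is 8.355.

(7.626, 8.355)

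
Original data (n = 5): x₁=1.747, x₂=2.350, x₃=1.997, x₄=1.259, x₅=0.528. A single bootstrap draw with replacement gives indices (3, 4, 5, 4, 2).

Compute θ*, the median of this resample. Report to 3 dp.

Resample values: 1.997, 1.259, 0.528, 1.259, 2.350.
Sorted: 0.528, 1.259, 1.259, 1.997, 2.350
Median = middle value = 1.259

θ* = 1.259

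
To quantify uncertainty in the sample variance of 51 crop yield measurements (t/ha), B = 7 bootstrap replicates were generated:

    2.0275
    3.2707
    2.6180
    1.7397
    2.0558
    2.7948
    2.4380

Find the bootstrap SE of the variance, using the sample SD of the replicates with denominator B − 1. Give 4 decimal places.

Bootstrap SE is the standard deviation of the 7 replicate variances.
Mean of replicates: (2.0275 + 3.2707 + 2.6180 + 1.7397 + 2.0558 + 2.7948 + 2.4380) / 7 = 16.94450 / 7 = 2.42064
Sum of squared deviations: (−0.39314)² + (+0.85006)² + (+0.19736)² + (−0.68094)² + (−0.36484)² + (+0.37416)² + (+0.01736)² = 1.65320
Variance = 1.65320 / 6 = 0.27553
SE* = √0.27553

SE* = 0.5249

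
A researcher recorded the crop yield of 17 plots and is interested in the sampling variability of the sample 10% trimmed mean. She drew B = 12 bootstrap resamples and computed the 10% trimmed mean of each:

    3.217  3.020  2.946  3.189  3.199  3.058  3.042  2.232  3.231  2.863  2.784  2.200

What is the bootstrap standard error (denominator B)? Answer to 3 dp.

SE* = 0.341

Bootstrap SE is the standard deviation of the 12 replicate 10% trimmed means.
Mean of replicates: (3.217 + 3.020 + 2.946 + 3.189 + 3.199 + 3.058 + 3.042 + 2.232 + 3.231 + 2.863 + 2.784 + 2.200) / 12 = 34.9810 / 12 = 2.9151
Sum of squared deviations: (+0.3019)² + (+0.1049)² + (+0.0309)² + (+0.2739)² + (+0.2839)² + (+0.1429)² + (+0.1269)² + (−0.6831)² + (+0.3159)² + (−0.0521)² + (−0.1311)² + (−0.7151)² = 1.3929
Variance = 1.3929 / 12 = 0.1161
SE* = √0.1161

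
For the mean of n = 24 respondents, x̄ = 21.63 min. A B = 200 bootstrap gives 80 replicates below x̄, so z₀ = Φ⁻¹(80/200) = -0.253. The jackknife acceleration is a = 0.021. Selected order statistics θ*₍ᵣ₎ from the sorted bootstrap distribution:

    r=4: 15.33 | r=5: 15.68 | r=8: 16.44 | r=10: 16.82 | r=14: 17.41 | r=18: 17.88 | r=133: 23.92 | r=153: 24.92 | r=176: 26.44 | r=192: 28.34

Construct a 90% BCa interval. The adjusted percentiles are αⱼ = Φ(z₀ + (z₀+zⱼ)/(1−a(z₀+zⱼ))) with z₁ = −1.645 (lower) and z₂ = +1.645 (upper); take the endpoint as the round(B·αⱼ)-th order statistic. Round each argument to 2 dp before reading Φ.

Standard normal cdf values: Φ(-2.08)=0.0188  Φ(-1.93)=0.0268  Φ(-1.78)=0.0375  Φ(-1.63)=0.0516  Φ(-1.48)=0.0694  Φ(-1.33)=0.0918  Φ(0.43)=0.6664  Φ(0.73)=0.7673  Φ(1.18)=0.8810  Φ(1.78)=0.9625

(15.33, 26.44)

Lower: z₀ + z₁ = -0.253 + (-1.645) = -1.898; 1 − a(z₀+z₁) = 1 − (0.021)(-1.898) = 1.0399; argument = -0.253 + (-1.898)/1.0399 = -2.0782 → -2.08.
α₁ = Φ(-2.08) = 0.0188; rank = round(200 × 0.0188) = 4; θ*₍4₎ = 15.33.
Upper: z₀ + z₂ = 1.392; 1 − a(z₀+z₂) = 0.9708; argument = 1.1809 → 1.18; α₂ = 0.8810; rank = 176; θ*₍176₎ = 26.44.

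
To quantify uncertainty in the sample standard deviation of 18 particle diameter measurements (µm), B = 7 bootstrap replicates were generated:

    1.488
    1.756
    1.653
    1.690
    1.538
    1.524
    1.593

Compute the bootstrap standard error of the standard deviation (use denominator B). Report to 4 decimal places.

Bootstrap SE is the standard deviation of the 7 replicate standard deviations.
Mean of replicates: (1.488 + 1.756 + 1.653 + 1.690 + 1.538 + 1.524 + 1.593) / 7 = 11.24200 / 7 = 1.60600
Sum of squared deviations: (−0.11800)² + (+0.15000)² + (+0.04700)² + (+0.08400)² + (−0.06800)² + (−0.08200)² + (−0.01300)² = 0.05721
Variance = 0.05721 / 7 = 0.00817
SE* = √0.00817

SE* = 0.0904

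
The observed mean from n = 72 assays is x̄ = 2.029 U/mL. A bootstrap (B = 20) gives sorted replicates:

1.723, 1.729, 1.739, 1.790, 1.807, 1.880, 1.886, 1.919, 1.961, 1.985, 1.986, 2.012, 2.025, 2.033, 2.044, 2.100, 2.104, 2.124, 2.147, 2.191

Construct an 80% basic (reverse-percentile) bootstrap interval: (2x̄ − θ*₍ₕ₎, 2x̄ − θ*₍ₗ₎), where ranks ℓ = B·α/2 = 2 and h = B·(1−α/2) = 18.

(1.934, 2.329)

Percentile endpoints at ranks 2 and 18: θ*₍2₎ = 1.729, θ*₍18₎ = 2.124.
Basic interval reflects these around x̄:
  lower = 2 × 2.029 − 2.124 = 1.934
  upper = 2 × 2.029 − 1.729 = 2.329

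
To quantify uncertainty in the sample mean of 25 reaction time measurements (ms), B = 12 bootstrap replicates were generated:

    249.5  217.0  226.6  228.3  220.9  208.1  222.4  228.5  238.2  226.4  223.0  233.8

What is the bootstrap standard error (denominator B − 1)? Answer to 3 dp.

SE* = 10.505

Bootstrap SE is the standard deviation of the 12 replicate means.
Mean of replicates: (249.5 + 217.0 + 226.6 + 228.3 + 220.9 + 208.1 + 222.4 + 228.5 + 238.2 + 226.4 + 223.0 + 233.8) / 12 = 2722.7000 / 12 = 226.8917
Sum of squared deviations: (+22.6083)² + (−9.8917)² + (−0.2917)² + (+1.4083)² + (−5.9917)² + (−18.7917)² + (−4.4917)² + (+1.6083)² + (+11.3083)² + (−0.4917)² + (−3.8917)² + (+6.9083)² = 1213.8292
Variance = 1213.8292 / 11 = 110.3481
SE* = √110.3481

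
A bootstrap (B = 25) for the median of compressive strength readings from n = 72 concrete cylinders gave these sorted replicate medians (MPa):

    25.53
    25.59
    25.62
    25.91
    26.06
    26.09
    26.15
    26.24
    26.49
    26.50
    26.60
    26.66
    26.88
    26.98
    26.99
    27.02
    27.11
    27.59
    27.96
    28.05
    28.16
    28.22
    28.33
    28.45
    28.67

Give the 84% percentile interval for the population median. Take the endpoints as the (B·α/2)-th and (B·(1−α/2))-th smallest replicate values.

(25.59, 28.33)

α = 0.16; lower rank = 25 × 0.080 = 2; upper rank = 25 × 0.920 = 23.
The 2nd smallest replicate is 25.59; the 23rd is 28.33.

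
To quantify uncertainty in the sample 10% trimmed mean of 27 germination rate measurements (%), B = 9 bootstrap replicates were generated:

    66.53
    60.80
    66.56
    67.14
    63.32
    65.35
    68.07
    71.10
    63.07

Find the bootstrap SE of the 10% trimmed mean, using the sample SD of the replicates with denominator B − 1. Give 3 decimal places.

Bootstrap SE is the standard deviation of the 9 replicate 10% trimmed means.
Mean of replicates: (66.53 + 60.80 + 66.56 + 67.14 + 63.32 + 65.35 + 68.07 + 71.10 + 63.07) / 9 = 591.9400 / 9 = 65.7711
Sum of squared deviations: (+0.7589)² + (−4.9711)² + (+0.7889)² + (+1.3689)² + (−2.4511)² + (−0.4211)² + (+2.2989)² + (+5.3289)² + (−2.7011)² = 74.9473
Variance = 74.9473 / 8 = 9.3684
SE* = √9.3684

SE* = 3.061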